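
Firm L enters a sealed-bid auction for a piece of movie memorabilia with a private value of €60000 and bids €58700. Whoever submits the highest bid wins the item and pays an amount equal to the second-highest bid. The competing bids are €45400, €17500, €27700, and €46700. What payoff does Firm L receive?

Highest competing bid: €46700.
Firm L's bid €58700 is the highest overall, so Firm L wins and pays the second-highest bid, €46700.
Payoff = value − price = €60000 − €46700 = €13300.

Payoff = €13300.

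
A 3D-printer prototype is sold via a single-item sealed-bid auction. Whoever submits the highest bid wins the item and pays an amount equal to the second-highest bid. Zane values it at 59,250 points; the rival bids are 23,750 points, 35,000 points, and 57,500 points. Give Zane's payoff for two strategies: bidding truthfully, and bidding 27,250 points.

(a) 1,750 points  (b) 0 points

The highest competing bid is 57,500 points.
Bidding truthfully at 59,250 points: Zane has the top bid, wins, and pays the second-highest bid 57,500 points. Payoff = 59,250 points − 57,500 points = 1,750 points.
Bidding 27,250 points: the top bid is 57,500 points (a rival), so Zane loses. Payoff = 0 points.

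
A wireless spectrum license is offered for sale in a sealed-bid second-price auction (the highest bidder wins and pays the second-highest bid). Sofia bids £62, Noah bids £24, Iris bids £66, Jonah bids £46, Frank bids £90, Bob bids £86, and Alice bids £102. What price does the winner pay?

Bids in descending order: Alice £102 > Frank £90 > Bob £86 > Iris £66 > Sofia £62 > Jonah £46 > Noah £24.
Alice is the highest bidder, so Alice wins.
Under the second-price rule, the price is the second-highest bid: £90.

The winner pays £90.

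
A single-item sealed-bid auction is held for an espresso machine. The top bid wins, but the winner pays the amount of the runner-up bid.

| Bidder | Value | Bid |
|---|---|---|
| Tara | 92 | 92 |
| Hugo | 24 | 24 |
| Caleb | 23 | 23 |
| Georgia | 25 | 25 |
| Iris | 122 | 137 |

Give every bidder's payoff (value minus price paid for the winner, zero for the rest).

Payoffs: Tara 0, Hugo 0, Caleb 0, Georgia 0, Iris 30.

Ranking the bids: Iris 137; Tara 92; Georgia 25; Hugo 24; Caleb 23.
Iris has the top bid and wins; the price is the second-highest bid, 92.
Iris's payoff = 122 − 92 = 30. All other bidders lose, so their payoff is 0.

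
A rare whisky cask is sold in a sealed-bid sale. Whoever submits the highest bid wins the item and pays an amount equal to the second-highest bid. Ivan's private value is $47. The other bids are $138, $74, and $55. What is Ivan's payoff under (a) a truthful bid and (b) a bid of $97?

The highest competing bid is $138.
Bidding truthfully at $47: the top bid is $138 (a rival), so Ivan loses. Payoff = $0.
Bidding $97: the top bid is $138 (a rival), so Ivan loses. Payoff = $0.
The bid only affects whether you win, not the price — here both bids land on the same side of the top rival bid, so the deviation is payoff-neutral.

Truthful: $0; alternative: $0.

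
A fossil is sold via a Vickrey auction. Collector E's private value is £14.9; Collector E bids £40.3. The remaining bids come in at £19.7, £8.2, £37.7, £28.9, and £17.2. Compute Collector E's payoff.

Payoff = -£22.8.

Highest competing bid: £37.7.
Collector E's bid £40.3 is the highest overall, so Collector E wins and pays the second-highest bid, £37.7.
Payoff = value − price = £14.9 − £37.7 = -£22.8.
Overbidding won the item at a price above value — truthful bidding would have avoided this loss.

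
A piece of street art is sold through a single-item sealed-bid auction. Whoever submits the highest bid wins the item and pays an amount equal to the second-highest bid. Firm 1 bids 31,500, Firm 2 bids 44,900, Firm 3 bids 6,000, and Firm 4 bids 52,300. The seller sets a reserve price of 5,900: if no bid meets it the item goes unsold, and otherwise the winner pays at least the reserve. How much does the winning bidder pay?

44,900

Ranking the bids: Firm 4 52,300; Firm 2 44,900; Firm 1 31,500; Firm 3 6,000.
Firm 4 has the highest bid, so Firm 4 wins.
The second-highest bid is 44,900, which exceeds the reserve, so that sets the price.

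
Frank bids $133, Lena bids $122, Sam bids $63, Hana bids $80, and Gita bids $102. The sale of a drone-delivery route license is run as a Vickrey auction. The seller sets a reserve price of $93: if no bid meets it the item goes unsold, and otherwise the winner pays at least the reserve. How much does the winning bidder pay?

Price paid: $122.

Ordered from highest: Frank $133, then Lena $122, then Gita $102, then Hana $80, then Sam $63.
Frank has the highest bid, so Frank wins.
The second-highest bid is $122, which exceeds the reserve, so that sets the price.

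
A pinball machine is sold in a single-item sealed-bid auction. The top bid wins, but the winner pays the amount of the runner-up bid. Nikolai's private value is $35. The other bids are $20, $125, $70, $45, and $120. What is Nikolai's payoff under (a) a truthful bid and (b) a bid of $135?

Truthful: $0; alternative: -$90.

The highest competing bid is $125.
Bidding truthfully at $35: the top bid is $125 (a rival), so Nikolai loses. Payoff = $0.
Bidding $135: Nikolai has the top bid, wins, and pays the second-highest bid $125. Payoff = $35 − $125 = -$90.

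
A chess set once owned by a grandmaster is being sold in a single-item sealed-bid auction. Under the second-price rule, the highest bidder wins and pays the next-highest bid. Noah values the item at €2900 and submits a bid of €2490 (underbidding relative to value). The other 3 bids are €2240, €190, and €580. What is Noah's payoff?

Highest competing bid: €2240.
Noah's bid €2490 is the highest overall, so Noah wins and pays the second-highest bid, €2240.
Payoff = value − price = €2900 − €2240 = €660.

Noah's payoff: €660.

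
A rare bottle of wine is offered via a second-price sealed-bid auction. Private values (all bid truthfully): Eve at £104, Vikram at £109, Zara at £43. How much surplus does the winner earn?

Sorted high to low: Vikram £109, then Eve £104, then Zara £43.
Vikram wins with the top bid and pays the second-highest, £104.
Surplus = £109 − £104 = £5.

£5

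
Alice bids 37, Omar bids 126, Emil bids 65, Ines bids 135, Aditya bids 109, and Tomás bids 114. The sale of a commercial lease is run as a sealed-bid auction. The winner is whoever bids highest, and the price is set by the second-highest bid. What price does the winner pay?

Bids in descending order: Ines 135 > Omar 126 > Tomás 114 > Aditya 109 > Emil 65 > Alice 37.
Ines has the highest bid, so Ines wins.
The second-highest bid is 126, so that is what Ines pays.

The winner pays 126.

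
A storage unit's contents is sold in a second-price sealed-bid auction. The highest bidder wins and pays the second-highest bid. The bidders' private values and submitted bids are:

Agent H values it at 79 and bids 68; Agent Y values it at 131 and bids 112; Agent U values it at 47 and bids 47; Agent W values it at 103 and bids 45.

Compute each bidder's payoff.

Payoffs: Agent H 0, Agent Y 63, Agent U 0, Agent W 0.

Bids in descending order: Agent Y 112; Agent H 68; Agent U 47; Agent W 45.
Agent Y has the top bid and wins; the price is the second-highest bid, 68.
Agent Y's payoff = 131 − 68 = 63. All other bidders lose, so their payoff is 0.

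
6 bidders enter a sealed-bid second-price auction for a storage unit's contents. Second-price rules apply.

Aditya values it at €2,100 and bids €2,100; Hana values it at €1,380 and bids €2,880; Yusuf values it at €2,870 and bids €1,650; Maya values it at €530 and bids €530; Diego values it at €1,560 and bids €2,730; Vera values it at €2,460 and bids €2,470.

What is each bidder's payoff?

Aditya €0, Hana -€1,350, Yusuf €0, Maya €0, Diego €0, Vera €0.

Sorted high to low: Hana €2,880; Diego €2,730; Vera €2,470; Aditya €2,100; Yusuf €1,650; Maya €530.
Hana has the top bid and wins; the price is the second-highest bid, €2,730.
Hana's payoff = €1,380 − €2,730 = -€1,350. All other bidders lose, so their payoff is 0.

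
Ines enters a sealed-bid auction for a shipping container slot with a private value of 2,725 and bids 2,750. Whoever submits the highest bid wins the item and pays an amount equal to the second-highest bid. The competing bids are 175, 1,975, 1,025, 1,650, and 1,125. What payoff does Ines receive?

Highest competing bid: 1,975.
Ines's bid 2,750 is the highest overall, so Ines wins and pays the second-highest bid, 1,975.
Payoff = value − price = 2,725 − 1,975 = 750.

Payoff = 750.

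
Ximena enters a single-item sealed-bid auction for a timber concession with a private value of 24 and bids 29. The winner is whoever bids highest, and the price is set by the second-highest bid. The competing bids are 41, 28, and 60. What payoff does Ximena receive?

Highest competing bid: 60.
Ximena's bid 29 is not the highest, so Ximena loses, pays nothing, and earns zero payoff.

Payoff = 0.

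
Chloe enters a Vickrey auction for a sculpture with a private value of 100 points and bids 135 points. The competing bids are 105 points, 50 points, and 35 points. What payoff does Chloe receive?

Chloe's payoff: -5 points.

Highest competing bid: 105 points.
Chloe's bid 135 points is the highest overall, so Chloe wins and pays the second-highest bid, 105 points.
Payoff = value − price = 100 points − 105 points = -5 points.
Overbidding won the item at a price above value — truthful bidding would have avoided this loss.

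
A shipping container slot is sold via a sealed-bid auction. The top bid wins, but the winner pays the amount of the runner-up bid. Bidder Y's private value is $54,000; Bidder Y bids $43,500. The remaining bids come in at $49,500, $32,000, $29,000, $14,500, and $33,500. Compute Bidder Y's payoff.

Bidder Y's payoff: $0.

Highest competing bid: $49,500.
Bidder Y's bid $43,500 is not the highest, so Bidder Y loses, pays nothing, and earns zero payoff.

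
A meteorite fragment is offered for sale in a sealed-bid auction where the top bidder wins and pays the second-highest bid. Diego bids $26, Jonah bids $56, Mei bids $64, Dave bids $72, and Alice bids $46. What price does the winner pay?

Ranking the bids: Dave $72 > Mei $64 > Jonah $56 > Alice $46 > Diego $26.
Dave is the highest bidder, so Dave wins.
Under the second-price rule, the price is the second-highest bid: $64.

The winner pays $64.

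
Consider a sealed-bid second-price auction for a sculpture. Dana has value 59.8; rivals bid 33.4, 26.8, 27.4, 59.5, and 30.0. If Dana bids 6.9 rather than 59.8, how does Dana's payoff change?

-0.3

The highest competing bid is 59.5.
Bidding truthfully at 59.8: Dana has the top bid, wins, and pays the second-highest bid 59.5. Payoff = 59.8 − 59.5 = 0.3.
Bidding 6.9: the top bid is 59.5 (a rival), so Dana loses. Payoff = 0.0.
Change = 0.0 − 0.3 = -0.3.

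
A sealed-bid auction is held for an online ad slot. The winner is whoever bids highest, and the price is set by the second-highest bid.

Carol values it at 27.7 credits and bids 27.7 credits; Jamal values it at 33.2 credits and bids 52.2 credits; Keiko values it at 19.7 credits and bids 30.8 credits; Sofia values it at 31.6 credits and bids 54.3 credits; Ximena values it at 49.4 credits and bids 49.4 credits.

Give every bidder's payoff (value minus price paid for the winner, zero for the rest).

Payoffs: Carol 0.0 credits, Jamal 0.0 credits, Keiko 0.0 credits, Sofia -20.6 credits, Ximena 0.0 credits.

Bids in descending order: Sofia 54.3 credits > Jamal 52.2 credits > Ximena 49.4 credits > Keiko 30.8 credits > Carol 27.7 credits.
Sofia has the top bid and wins; the price is the second-highest bid, 52.2 credits.
Sofia's payoff = 31.6 credits − 52.2 credits = -20.6 credits. All other bidders lose, so their payoff is 0.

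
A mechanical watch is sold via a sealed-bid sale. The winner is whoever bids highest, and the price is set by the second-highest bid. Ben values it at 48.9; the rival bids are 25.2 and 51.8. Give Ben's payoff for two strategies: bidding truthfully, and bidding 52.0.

The highest competing bid is 51.8.
Bidding truthfully at 48.9: the top bid is 51.8 (a rival), so Ben loses. Payoff = 0.0.
Bidding 52.0: Ben has the top bid, wins, and pays the second-highest bid 51.8. Payoff = 48.9 − 51.8 = -2.9.
Deviating from a truthful bid can only lose payoff in a second-price auction — never gain.

(a) 0.0  (b) -2.9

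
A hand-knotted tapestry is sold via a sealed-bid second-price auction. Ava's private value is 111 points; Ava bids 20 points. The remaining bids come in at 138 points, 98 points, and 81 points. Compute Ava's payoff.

Highest competing bid: 138 points.
Ava's bid 20 points is not the highest, so Ava loses, pays nothing, and earns zero payoff.

Ava's payoff: 0 points.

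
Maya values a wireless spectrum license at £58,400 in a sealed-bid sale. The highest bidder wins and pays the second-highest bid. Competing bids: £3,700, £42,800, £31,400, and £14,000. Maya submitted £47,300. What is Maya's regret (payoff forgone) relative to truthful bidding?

The highest competing bid is £42,800.
Bidding truthfully at £58,400: Maya has the top bid, wins, and pays the second-highest bid £42,800. Payoff = £58,400 − £42,800 = £15,600.
Bidding £47,300: Maya has the top bid, wins, and pays the second-highest bid £42,800. Payoff = £58,400 − £42,800 = £15,600.
Regret = truthful payoff − actual payoff = £15,600 − £15,600 = £0.
The bid only affects whether you win, not the price — here both bids land on the same side of the top rival bid, so the deviation is payoff-neutral.

£0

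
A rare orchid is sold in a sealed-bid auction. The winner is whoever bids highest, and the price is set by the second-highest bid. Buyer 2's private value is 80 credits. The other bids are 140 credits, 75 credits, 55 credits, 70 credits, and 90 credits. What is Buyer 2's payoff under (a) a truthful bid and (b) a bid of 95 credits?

(a) 0 credits  (b) 0 credits

The highest competing bid is 140 credits.
Bidding truthfully at 80 credits: the top bid is 140 credits (a rival), so Buyer 2 loses. Payoff = 0 credits.
Bidding 95 credits: the top bid is 140 credits (a rival), so Buyer 2 loses. Payoff = 0 credits.
The bid only affects whether you win, not the price — here both bids land on the same side of the top rival bid, so the deviation is payoff-neutral.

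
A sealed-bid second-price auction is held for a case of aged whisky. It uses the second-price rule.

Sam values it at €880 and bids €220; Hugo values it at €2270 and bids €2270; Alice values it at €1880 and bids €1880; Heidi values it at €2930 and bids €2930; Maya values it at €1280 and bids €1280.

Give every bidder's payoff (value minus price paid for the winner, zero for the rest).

Ordered from highest: Heidi €2930 > Hugo €2270 > Alice €1880 > Maya €1280 > Sam €220.
Heidi has the top bid and wins; the price is the second-highest bid, €2270.
Heidi's payoff = €2930 − €2270 = €660. All other bidders lose, so their payoff is 0.

Payoffs: Sam €0, Hugo €0, Alice €0, Heidi €660, Maya €0.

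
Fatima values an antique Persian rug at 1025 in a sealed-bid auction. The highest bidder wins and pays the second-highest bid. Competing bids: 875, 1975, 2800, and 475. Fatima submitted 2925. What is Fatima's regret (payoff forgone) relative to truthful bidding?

The highest competing bid is 2800.
Bidding truthfully at 1025: the top bid is 2800 (a rival), so Fatima loses. Payoff = 0.
Bidding 2925: Fatima has the top bid, wins, and pays the second-highest bid 2800. Payoff = 1025 − 2800 = -1775.
Regret = truthful payoff − actual payoff = 0 − -1775 = 1775.

1775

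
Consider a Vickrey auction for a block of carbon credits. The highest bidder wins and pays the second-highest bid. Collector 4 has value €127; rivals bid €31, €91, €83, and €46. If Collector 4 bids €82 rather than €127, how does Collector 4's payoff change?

Change in payoff: -€36.

The highest competing bid is €91.
Bidding truthfully at €127: Collector 4 has the top bid, wins, and pays the second-highest bid €91. Payoff = €127 − €91 = €36.
Bidding €82: the top bid is €91 (a rival), so Collector 4 loses. Payoff = €0.
Change = €0 − €36 = -€36.
Deviating from a truthful bid can only lose payoff in a second-price auction — never gain.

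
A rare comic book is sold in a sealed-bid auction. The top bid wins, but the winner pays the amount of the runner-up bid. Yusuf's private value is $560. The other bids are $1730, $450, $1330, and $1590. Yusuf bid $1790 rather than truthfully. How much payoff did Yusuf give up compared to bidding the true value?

The highest competing bid is $1730.
Bidding truthfully at $560: the top bid is $1730 (a rival), so Yusuf loses. Payoff = $0.
Bidding $1790: Yusuf has the top bid, wins, and pays the second-highest bid $1730. Payoff = $560 − $1730 = -$1170.
Regret = truthful payoff − actual payoff = $0 − -$1170 = $1170.

Regret: $1170.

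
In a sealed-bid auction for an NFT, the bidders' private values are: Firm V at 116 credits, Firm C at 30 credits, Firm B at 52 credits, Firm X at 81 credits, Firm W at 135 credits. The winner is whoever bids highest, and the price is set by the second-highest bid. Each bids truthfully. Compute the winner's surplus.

Surplus = 19 credits.

Sorted high to low: Firm W 135 credits; Firm V 116 credits; Firm X 81 credits; Firm B 52 credits; Firm C 30 credits.
Firm W wins with the top bid and pays the second-highest, 116 credits.
Surplus = 135 credits − 116 credits = 19 credits.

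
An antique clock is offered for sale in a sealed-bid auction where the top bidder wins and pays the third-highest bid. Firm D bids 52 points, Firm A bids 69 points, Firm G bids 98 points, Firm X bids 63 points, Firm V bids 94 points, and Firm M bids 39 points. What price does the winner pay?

Ranking the bids: Firm G 98 points > Firm V 94 points > Firm A 69 points > Firm X 63 points > Firm D 52 points > Firm M 39 points.
Firm G is the highest bidder, so Firm G wins.
Under the third-price rule, the price is the third-highest bid: 69 points.

69 points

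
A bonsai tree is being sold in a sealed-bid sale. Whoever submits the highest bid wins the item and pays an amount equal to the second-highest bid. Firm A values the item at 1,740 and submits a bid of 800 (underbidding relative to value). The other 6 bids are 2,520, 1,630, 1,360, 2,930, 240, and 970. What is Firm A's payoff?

Highest competing bid: 2,930.
Firm A's bid 800 is not the highest, so Firm A loses, pays nothing, and earns zero payoff.

Payoff = 0.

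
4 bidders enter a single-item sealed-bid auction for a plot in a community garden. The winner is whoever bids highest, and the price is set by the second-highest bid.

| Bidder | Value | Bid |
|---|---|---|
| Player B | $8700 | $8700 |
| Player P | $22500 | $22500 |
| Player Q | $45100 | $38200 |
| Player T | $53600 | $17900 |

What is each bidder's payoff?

Payoffs: Player B $0, Player P $0, Player Q $22600, Player T $0.

Sorted high to low: Player Q $38200; Player P $22500; Player T $17900; Player B $8700.
Player Q has the top bid and wins; the price is the second-highest bid, $22500.
Player Q's payoff = $45100 − $22500 = $22600. All other bidders lose, so their payoff is 0.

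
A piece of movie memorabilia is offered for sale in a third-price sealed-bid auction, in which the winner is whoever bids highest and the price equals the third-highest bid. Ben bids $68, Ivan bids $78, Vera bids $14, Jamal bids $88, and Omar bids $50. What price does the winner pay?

Ranking the bids: Jamal $88, then Ivan $78, then Ben $68, then Omar $50, then Vera $14.
Jamal is the highest bidder, so Jamal wins.
Under the third-price rule, the price is the third-highest bid: $68.

The winner pays $68.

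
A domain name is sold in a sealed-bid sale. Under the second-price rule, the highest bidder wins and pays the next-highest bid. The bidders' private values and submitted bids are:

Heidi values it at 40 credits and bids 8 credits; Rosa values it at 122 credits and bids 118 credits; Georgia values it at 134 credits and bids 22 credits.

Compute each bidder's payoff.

Heidi 0 credits, Rosa 100 credits, Georgia 0 credits.

Sorted high to low: Rosa 118 credits > Georgia 22 credits > Heidi 8 credits.
Rosa has the top bid and wins; the price is the second-highest bid, 22 credits.
Rosa's payoff = 122 credits − 22 credits = 100 credits. All other bidders lose, so their payoff is 0.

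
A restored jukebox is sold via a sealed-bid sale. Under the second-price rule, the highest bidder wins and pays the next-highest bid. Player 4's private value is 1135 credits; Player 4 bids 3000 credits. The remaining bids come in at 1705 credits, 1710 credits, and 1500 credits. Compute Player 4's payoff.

Highest competing bid: 1710 credits.
Player 4's bid 3000 credits is the highest overall, so Player 4 wins and pays the second-highest bid, 1710 credits.
Payoff = value − price = 1135 credits − 1710 credits = -575 credits.
Overbidding won the item at a price above value — truthful bidding would have avoided this loss.

-575 credits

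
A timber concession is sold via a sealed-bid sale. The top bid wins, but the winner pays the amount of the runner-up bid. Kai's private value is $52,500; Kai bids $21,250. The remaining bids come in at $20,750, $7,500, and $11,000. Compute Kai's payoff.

Highest competing bid: $20,750.
Kai's bid $21,250 is the highest overall, so Kai wins and pays the second-highest bid, $20,750.
Payoff = value − price = $52,500 − $20,750 = $31,750.

$31,750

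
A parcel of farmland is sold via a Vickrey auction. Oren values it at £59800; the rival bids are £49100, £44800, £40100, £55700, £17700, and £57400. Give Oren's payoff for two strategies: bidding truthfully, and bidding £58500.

The highest competing bid is £57400.
Bidding truthfully at £59800: Oren has the top bid, wins, and pays the second-highest bid £57400. Payoff = £59800 − £57400 = £2400.
Bidding £58500: Oren has the top bid, wins, and pays the second-highest bid £57400. Payoff = £59800 − £57400 = £2400.

Truthful: £2400; alternative: £2400.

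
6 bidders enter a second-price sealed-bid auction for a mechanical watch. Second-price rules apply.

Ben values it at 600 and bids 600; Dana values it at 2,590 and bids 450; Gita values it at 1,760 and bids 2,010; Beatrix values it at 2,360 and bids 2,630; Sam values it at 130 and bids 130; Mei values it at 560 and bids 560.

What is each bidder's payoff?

Sorted high to low: Beatrix 2,630; Gita 2,010; Ben 600; Mei 560; Dana 450; Sam 130.
Beatrix has the top bid and wins; the price is the second-highest bid, 2,010.
Beatrix's payoff = 2,360 − 2,010 = 350. All other bidders lose, so their payoff is 0.

Ben 0, Dana 0, Gita 0, Beatrix 350, Sam 0, Mei 0.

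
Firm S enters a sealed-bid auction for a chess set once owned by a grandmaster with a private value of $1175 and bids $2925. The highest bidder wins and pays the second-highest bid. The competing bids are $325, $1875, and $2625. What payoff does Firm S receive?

Highest competing bid: $2625.
Firm S's bid $2925 is the highest overall, so Firm S wins and pays the second-highest bid, $2625.
Payoff = value − price = $1175 − $2625 = -$1450.
Overbidding won the item at a price above value — truthful bidding would have avoided this loss.

Payoff = -$1450.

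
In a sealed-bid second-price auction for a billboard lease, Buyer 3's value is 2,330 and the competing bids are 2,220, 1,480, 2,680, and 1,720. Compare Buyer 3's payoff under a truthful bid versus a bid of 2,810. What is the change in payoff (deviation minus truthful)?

The highest competing bid is 2,680.
Bidding truthfully at 2,330: the top bid is 2,680 (a rival), so Buyer 3 loses. Payoff = 0.
Bidding 2,810: Buyer 3 has the top bid, wins, and pays the second-highest bid 2,680. Payoff = 2,330 − 2,680 = -350.
Change = -350 − 0 = -350.

Payoff change: -350.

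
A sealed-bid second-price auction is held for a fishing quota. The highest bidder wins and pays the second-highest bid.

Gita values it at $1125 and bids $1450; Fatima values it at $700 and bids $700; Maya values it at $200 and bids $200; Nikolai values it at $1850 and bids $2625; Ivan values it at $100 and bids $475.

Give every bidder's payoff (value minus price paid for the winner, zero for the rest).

Sorted high to low: Nikolai $2625, then Gita $1450, then Fatima $700, then Ivan $475, then Maya $200.
Nikolai has the top bid and wins; the price is the second-highest bid, $1450.
Nikolai's payoff = $1850 − $1450 = $400. All other bidders lose, so their payoff is 0.

Payoffs: Gita $0, Fatima $0, Maya $0, Nikolai $400, Ivan $0.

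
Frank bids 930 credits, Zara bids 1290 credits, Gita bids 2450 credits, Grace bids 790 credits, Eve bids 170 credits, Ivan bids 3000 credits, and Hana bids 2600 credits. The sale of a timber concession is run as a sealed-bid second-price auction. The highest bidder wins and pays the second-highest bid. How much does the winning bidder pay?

Ordered from highest: Ivan 3000 credits, then Hana 2600 credits, then Gita 2450 credits, then Zara 1290 credits, then Frank 930 credits, then Grace 790 credits, then Eve 170 credits.
Ivan has the highest bid, so Ivan wins.
The second-highest bid is 2600 credits, so that is what Ivan pays.

2600 credits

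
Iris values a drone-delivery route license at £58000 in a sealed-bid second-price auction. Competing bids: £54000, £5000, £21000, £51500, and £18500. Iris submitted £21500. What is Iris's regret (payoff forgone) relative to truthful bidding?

The highest competing bid is £54000.
Bidding truthfully at £58000: Iris has the top bid, wins, and pays the second-highest bid £54000. Payoff = £58000 − £54000 = £4000.
Bidding £21500: the top bid is £54000 (a rival), so Iris loses. Payoff = £0.
Regret = truthful payoff − actual payoff = £4000 − £0 = £4000.

£4000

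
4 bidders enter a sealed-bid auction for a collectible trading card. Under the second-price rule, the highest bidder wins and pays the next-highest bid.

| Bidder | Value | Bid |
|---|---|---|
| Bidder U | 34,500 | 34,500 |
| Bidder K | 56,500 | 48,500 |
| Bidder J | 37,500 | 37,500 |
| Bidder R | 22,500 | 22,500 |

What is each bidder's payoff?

Sorted high to low: Bidder K 48,500; Bidder J 37,500; Bidder U 34,500; Bidder R 22,500.
Bidder K has the top bid and wins; the price is the second-highest bid, 37,500.
Bidder K's payoff = 56,500 − 37,500 = 19,000. All other bidders lose, so their payoff is 0.

Payoffs: Bidder U 0, Bidder K 19,000, Bidder J 0, Bidder R 0.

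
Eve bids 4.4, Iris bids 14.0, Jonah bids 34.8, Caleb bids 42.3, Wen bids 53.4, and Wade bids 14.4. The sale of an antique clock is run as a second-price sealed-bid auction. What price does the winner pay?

42.3

Sorted high to low: Wen 53.4; Caleb 42.3; Jonah 34.8; Wade 14.4; Iris 14.0; Eve 4.4.
Wen has the highest bid, so Wen wins.
The second-highest bid is 42.3, so that is what Wen pays.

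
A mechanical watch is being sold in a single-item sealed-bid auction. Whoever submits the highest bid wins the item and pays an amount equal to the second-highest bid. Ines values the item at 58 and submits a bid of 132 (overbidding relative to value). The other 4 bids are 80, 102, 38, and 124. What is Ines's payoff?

Payoff = -66.

Highest competing bid: 124.
Ines's bid 132 is the highest overall, so Ines wins and pays the second-highest bid, 124.
Payoff = value − price = 58 − 124 = -66.
Overbidding won the item at a price above value — truthful bidding would have avoided this loss.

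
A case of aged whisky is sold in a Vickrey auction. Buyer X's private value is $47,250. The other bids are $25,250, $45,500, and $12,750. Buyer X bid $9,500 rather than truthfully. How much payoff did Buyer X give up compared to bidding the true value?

$1,750

The highest competing bid is $45,500.
Bidding truthfully at $47,250: Buyer X has the top bid, wins, and pays the second-highest bid $45,500. Payoff = $47,250 − $45,500 = $1,750.
Bidding $9,500: the top bid is $45,500 (a rival), so Buyer X loses. Payoff = $0.
Regret = truthful payoff − actual payoff = $1,750 − $0 = $1,750.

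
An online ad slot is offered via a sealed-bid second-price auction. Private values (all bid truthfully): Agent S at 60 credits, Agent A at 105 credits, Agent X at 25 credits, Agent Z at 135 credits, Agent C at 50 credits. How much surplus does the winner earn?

Winner's surplus: 30 credits.

Ordered from highest: Agent Z 135 credits; Agent A 105 credits; Agent S 60 credits; Agent C 50 credits; Agent X 25 credits.
Agent Z wins with the top bid and pays the second-highest, 105 credits.
Surplus = 135 credits − 105 credits = 30 credits.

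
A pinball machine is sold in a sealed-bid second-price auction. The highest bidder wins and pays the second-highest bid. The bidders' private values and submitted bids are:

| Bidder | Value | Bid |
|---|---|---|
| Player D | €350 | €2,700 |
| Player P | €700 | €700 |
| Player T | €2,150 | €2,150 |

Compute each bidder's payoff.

Player D -€1,800, Player P €0, Player T €0.

Sorted high to low: Player D €2,700, then Player T €2,150, then Player P €700.
Player D has the top bid and wins; the price is the second-highest bid, €2,150.
Player D's payoff = €350 − €2,150 = -€1,800. All other bidders lose, so their payoff is 0.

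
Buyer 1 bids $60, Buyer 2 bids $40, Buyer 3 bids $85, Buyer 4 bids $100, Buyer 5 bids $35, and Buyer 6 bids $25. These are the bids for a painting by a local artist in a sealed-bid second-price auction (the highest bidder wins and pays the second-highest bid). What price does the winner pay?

Ranking the bids: Buyer 4 $100, then Buyer 3 $85, then Buyer 1 $60, then Buyer 2 $40, then Buyer 5 $35, then Buyer 6 $25.
Buyer 4 is the highest bidder, so Buyer 4 wins.
Under the second-price rule, the price is the second-highest bid: $85.

The winner pays $85.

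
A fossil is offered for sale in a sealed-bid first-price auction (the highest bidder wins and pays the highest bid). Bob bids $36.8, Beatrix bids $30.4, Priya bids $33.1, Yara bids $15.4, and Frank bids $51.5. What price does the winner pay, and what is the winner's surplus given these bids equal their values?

Sorted high to low: Frank $51.5, then Bob $36.8, then Priya $33.1, then Beatrix $30.4, then Yara $15.4.
Frank is the highest bidder, so Frank wins.
Under the first-price rule, the price is the highest bid: $51.5.
Surplus = $51.5 − $51.5 = $0.0.

Price $51.5; surplus $0.0.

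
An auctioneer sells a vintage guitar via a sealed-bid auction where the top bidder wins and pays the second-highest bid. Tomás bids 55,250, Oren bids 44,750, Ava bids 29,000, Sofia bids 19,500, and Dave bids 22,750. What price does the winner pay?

44,750

Ranking the bids: Tomás 55,250; Oren 44,750; Ava 29,000; Dave 22,750; Sofia 19,500.
Tomás is the highest bidder, so Tomás wins.
Under the second-price rule, the price is the second-highest bid: 44,750.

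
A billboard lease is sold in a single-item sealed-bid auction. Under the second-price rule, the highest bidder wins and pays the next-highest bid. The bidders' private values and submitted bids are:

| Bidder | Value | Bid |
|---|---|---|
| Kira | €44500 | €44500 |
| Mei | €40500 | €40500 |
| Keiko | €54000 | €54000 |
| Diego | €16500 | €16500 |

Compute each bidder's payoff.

Ranking the bids: Keiko €54000, then Kira €44500, then Mei €40500, then Diego €16500.
Keiko has the top bid and wins; the price is the second-highest bid, €44500.
Keiko's payoff = €54000 − €44500 = €9500. All other bidders lose, so their payoff is 0.

Payoffs: Kira €0, Mei €0, Keiko €9500, Diego €0.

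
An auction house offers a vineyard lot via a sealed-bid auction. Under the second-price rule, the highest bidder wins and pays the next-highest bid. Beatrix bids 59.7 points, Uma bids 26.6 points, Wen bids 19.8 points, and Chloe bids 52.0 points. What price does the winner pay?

52.0 points

Ranking the bids: Beatrix 59.7 points > Chloe 52.0 points > Uma 26.6 points > Wen 19.8 points.
Beatrix has the highest bid, so Beatrix wins.
The second-highest bid is 52.0 points, so that is what Beatrix pays.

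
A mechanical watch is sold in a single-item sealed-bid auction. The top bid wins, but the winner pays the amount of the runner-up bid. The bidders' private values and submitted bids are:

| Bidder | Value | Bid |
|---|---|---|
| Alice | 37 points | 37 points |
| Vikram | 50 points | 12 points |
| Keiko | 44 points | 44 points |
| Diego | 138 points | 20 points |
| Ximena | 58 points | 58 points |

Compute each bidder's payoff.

Alice 0 points, Vikram 0 points, Keiko 0 points, Diego 0 points, Ximena 14 points.

Ordered from highest: Ximena 58 points; Keiko 44 points; Alice 37 points; Diego 20 points; Vikram 12 points.
Ximena has the top bid and wins; the price is the second-highest bid, 44 points.
Ximena's payoff = 58 points − 44 points = 14 points. All other bidders lose, so their payoff is 0.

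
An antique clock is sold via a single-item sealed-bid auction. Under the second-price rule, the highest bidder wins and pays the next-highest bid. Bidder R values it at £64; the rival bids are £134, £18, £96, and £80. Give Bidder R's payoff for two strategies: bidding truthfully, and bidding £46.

The highest competing bid is £134.
Bidding truthfully at £64: the top bid is £134 (a rival), so Bidder R loses. Payoff = £0.
Bidding £46: the top bid is £134 (a rival), so Bidder R loses. Payoff = £0.
The bid only affects whether you win, not the price — here both bids land on the same side of the top rival bid, so the deviation is payoff-neutral.

(a) £0  (b) £0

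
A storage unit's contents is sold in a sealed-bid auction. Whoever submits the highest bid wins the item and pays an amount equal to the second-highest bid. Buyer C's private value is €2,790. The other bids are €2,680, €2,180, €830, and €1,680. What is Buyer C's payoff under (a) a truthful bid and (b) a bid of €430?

The highest competing bid is €2,680.
Bidding truthfully at €2,790: Buyer C has the top bid, wins, and pays the second-highest bid €2,680. Payoff = €2,790 − €2,680 = €110.
Bidding €430: the top bid is €2,680 (a rival), so Buyer C loses. Payoff = €0.
Deviating from a truthful bid can only lose payoff in a second-price auction — never gain.

(a) €110  (b) €0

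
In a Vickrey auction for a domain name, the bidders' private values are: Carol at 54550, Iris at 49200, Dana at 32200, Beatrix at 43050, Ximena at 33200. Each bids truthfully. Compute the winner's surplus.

Surplus = 5350.

Ordered from highest: Carol 54550; Iris 49200; Beatrix 43050; Ximena 33200; Dana 32200.
Carol wins with the top bid and pays the second-highest, 49200.
Surplus = 54550 − 49200 = 5350.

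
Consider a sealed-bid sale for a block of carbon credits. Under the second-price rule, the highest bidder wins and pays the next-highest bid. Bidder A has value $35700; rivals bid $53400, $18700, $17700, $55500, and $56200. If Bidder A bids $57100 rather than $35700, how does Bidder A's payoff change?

The highest competing bid is $56200.
Bidding truthfully at $35700: the top bid is $56200 (a rival), so Bidder A loses. Payoff = $0.
Bidding $57100: Bidder A has the top bid, wins, and pays the second-highest bid $56200. Payoff = $35700 − $56200 = -$20500.
Change = -$20500 − $0 = -$20500.

Payoff change: -$20500.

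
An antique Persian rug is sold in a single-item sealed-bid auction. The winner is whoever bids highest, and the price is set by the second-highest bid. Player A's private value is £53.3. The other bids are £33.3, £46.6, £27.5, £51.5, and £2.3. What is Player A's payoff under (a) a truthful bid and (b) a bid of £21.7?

The highest competing bid is £51.5.
Bidding truthfully at £53.3: Player A has the top bid, wins, and pays the second-highest bid £51.5. Payoff = £53.3 − £51.5 = £1.8.
Bidding £21.7: the top bid is £51.5 (a rival), so Player A loses. Payoff = £0.0.
Deviating from a truthful bid can only lose payoff in a second-price auction — never gain.

(a) £1.8  (b) £0.0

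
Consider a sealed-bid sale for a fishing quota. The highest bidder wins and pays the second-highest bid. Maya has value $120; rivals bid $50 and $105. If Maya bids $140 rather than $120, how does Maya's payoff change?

Payoff change: $0.

The highest competing bid is $105.
Bidding truthfully at $120: Maya has the top bid, wins, and pays the second-highest bid $105. Payoff = $120 − $105 = $15.
Bidding $140: Maya has the top bid, wins, and pays the second-highest bid $105. Payoff = $120 − $105 = $15.
Change = $15 − $15 = $0.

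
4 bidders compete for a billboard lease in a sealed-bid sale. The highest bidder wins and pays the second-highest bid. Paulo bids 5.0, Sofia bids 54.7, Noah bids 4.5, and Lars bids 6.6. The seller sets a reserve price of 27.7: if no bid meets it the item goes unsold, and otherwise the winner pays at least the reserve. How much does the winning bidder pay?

27.7

Ranking the bids: Sofia 54.7, then Lars 6.6, then Paulo 5.0, then Noah 4.5.
Sofia has the highest bid, so Sofia wins.
The second-highest bid is 6.6, but the reserve 27.7 is higher, so the price is the reserve.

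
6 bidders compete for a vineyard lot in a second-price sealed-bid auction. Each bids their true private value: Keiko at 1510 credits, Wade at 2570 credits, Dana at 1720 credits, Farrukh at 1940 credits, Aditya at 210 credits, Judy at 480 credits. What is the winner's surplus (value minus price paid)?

Surplus = 630 credits.

Bids in descending order: Wade 2570 credits, then Farrukh 1940 credits, then Dana 1720 credits, then Keiko 1510 credits, then Judy 480 credits, then Aditya 210 credits.
Wade wins with the top bid and pays the second-highest, 1940 credits.
Surplus = 2570 credits − 1940 credits = 630 credits.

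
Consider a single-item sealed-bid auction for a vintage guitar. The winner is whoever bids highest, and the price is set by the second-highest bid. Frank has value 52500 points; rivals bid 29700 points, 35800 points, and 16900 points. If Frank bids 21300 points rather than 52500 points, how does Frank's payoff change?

Change in payoff: -16700 points.

The highest competing bid is 35800 points.
Bidding truthfully at 52500 points: Frank has the top bid, wins, and pays the second-highest bid 35800 points. Payoff = 52500 points − 35800 points = 16700 points.
Bidding 21300 points: the top bid is 35800 points (a rival), so Frank loses. Payoff = 0 points.
Change = 0 points − 16700 points = -16700 points.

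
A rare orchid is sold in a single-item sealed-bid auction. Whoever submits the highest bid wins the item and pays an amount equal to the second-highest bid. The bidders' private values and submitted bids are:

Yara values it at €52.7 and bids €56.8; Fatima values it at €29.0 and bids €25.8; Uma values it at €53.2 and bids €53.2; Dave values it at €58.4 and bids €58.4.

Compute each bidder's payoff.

Bids in descending order: Dave €58.4 > Yara €56.8 > Uma €53.2 > Fatima €25.8.
Dave has the top bid and wins; the price is the second-highest bid, €56.8.
Dave's payoff = €58.4 − €56.8 = €1.6. All other bidders lose, so their payoff is 0.

Payoffs: Yara €0.0, Fatima €0.0, Uma €0.0, Dave €1.6.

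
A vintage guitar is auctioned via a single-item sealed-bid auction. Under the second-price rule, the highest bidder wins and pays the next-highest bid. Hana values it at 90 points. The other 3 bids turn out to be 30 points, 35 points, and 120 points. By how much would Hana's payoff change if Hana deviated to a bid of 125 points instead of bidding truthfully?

The highest competing bid is 120 points.
Bidding truthfully at 90 points: the top bid is 120 points (a rival), so Hana loses. Payoff = 0 points.
Bidding 125 points: Hana has the top bid, wins, and pays the second-highest bid 120 points. Payoff = 90 points − 120 points = -30 points.
Change = -30 points − 0 points = -30 points.
This is the dominant-strategy logic: truthful bidding weakly beats any alternative.

Payoff change: -30 points.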